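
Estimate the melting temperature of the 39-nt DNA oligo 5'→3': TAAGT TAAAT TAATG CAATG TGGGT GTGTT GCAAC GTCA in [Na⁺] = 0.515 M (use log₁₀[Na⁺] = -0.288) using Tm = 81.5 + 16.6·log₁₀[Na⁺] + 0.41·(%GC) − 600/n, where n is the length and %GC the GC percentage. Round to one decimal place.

Length n = 39. Scanning the sequence gives A=12, T=13, C=4, G=10.
G+C = 14, so %GC = 14/39 × 100 = 35.897%
Salt term: 16.6 × (-0.288) = -4.781
GC term: 0.41 × 35.897 = 14.718; length term: −600/39 = −15.385
Tm = 81.5 + (-4.781) + 14.718 − 15.385 = 76.052 → 76.1°C

76.1°C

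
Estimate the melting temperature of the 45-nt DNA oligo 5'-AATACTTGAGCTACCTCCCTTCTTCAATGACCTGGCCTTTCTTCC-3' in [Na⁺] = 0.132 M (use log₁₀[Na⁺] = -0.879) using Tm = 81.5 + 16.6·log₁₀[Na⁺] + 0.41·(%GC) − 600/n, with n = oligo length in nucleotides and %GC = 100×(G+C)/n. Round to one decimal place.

72.7°C

Length n = 45. Scanning the sequence gives C=16, A=8, G=5, T=16.
G+C = 21, so %GC = 21/45 × 100 = 46.667%
Salt term: 16.6 × (-0.879) = -14.591
GC term: 0.41 × 46.667 = 19.133; length term: −600/45 = −13.333
Tm = 81.5 + (-14.591) + 19.133 − 13.333 = 72.709 → 72.7°C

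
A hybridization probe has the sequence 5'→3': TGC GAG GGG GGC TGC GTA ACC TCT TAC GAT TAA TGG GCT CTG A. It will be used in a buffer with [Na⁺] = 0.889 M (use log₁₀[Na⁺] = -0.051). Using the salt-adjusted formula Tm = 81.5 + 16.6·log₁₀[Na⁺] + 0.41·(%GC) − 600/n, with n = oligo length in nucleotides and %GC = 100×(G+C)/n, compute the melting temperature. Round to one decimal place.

Length n = 43. A=8, C=9, G=15, T=11
G+C = 24, so %GC = 24/43 × 100 = 55.814%
Salt term: 16.6 × (-0.051) = -0.847
GC term: 0.41 × 55.814 = 22.884; length term: −600/43 = −13.953
Tm = 81.5 + (-0.847) + 22.884 − 13.953 = 89.584 → 89.6°C

89.6°C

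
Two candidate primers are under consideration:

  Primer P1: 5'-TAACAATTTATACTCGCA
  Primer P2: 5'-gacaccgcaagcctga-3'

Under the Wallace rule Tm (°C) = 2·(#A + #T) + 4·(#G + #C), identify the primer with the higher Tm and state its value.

Primer P1: A+T=13, G+C=5 → Tm = 2(13)+4(5) = 46°C
Primer P2: A+T=6, G+C=10 → Tm = 2(6)+4(10) = 52°C
46°C vs 52°C → primer P2 is higher.

Primer P2, 52°C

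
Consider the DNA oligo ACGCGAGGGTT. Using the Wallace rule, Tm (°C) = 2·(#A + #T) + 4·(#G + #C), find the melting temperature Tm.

T=2, G=5, C=2, A=2
A+T = 4, G+C = 7
Tm = 2(4) + 4(7) = 8 + 28 = 36°C

36°C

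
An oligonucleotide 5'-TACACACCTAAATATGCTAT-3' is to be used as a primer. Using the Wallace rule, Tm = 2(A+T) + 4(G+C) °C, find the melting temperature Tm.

C=5, A=8, G=1, T=6
So N_AT = 14 and N_GC = 6.
Tm = 2(14) + 4(6) = 28 + 24 = 52°C

52°C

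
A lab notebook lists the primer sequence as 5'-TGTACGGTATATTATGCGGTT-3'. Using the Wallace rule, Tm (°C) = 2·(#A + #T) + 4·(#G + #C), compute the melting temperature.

Counting bases: G=6, C=2, A=4, T=9
A+T = 13, G+C = 8
Tm = 2(13) + 4(8) = 26 + 32 = 58°C

58°C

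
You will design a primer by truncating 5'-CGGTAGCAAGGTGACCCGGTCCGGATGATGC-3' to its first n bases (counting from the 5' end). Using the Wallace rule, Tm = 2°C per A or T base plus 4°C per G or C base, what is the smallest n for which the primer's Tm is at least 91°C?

First 27 bases: CGGTAGCAAGGTGACCCGGTCCGGATG → Tm = 90°C (< 91°C)
First 28 bases: CGGTAGCAAGGTGACCCGGTCCGGATGA → Tm = 92°C (≥ 91°C)
Each additional base adds 2°C (A/T) or 4°C (G/C), so Tm is non-decreasing in n; n = 28 is the first length to reach 91°C.

n = 28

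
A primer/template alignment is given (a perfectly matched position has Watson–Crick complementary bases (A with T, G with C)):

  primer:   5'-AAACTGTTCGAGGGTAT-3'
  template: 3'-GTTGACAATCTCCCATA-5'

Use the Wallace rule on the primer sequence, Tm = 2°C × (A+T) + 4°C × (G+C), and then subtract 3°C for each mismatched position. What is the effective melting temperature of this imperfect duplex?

Primer base counts: A=5, T=5, G=5, C=2 → A+T=10, G+C=7
Perfect-match Tm = 2(10) + 4(7) = 20 + 28 = 48°C
Mismatches (positions where the bases are not complementary): 2 (at positions 1, 9)
Effective Tm = 48 − 2×3 = 48 − 6 = 42°C

42°C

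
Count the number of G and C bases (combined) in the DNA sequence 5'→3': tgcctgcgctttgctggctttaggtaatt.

14

Scanning the sequence gives C=6, G=8, A=3, T=12.
Total G or C: 8 + 6 = 14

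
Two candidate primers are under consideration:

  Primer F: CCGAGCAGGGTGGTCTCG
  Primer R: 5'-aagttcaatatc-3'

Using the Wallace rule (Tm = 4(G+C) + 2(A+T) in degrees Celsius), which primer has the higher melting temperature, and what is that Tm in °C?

Primer F, 62°C

Primer F: A+T=5, G+C=13 → Tm = 2(5)+4(13) = 62°C
Primer R: A+T=9, G+C=3 → Tm = 2(9)+4(3) = 30°C
62°C vs 30°C → primer F is higher.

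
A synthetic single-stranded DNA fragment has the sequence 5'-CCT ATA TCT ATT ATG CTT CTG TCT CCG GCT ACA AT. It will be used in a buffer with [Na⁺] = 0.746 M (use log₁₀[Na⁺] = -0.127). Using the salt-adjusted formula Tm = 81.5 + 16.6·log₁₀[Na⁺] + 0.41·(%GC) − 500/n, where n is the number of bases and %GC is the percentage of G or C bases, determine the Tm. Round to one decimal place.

Length n = 35. Base counts: C=10, T=14, A=7, G=4
G+C = 14, so %GC = 14/35 × 100 = 40%
Salt term: 16.6 × (-0.127) = -2.108
GC term: 0.41 × 40 = 16.4; length term: −500/35 = −14.286
Tm = 81.5 + (-2.108) + 16.4 − 14.286 = 81.506 → 81.5°C

81.5°C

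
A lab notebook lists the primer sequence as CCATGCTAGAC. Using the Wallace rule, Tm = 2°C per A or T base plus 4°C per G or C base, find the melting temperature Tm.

Base counts: G=2, A=3, T=2, C=4
A+T = 5, G+C = 6
Tm = 4·6 + 2·5 = 24 + 10 = 34°C

34°C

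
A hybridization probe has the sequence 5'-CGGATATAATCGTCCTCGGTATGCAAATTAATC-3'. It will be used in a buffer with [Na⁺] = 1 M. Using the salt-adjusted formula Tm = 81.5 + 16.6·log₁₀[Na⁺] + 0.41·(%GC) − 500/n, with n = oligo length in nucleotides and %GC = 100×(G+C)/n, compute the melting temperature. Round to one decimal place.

82.5°C

Length n = 33. Scanning the sequence gives T=10, A=10, G=6, C=7.
G+C = 13, so %GC = 13/33 × 100 = 39.394%
Salt term: 16.6 × (0) = 0
GC term: 0.41 × 39.394 = 16.152; length term: −500/33 = −15.152
Tm = 81.5 + (0) + 16.152 − 15.152 = 82.5 → 82.5°C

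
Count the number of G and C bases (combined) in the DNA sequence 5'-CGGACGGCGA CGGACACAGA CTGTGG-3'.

18

Scanning the sequence gives A=6, T=2, G=11, C=7.
Total G or C: 11 + 7 = 18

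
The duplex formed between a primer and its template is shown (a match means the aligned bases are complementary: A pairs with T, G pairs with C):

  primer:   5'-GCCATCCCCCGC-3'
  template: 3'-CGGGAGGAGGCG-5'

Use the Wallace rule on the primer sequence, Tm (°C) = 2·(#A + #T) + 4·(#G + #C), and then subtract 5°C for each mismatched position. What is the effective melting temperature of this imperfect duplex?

Primer base counts: A=1, T=1, G=2, C=8 → A+T=2, G+C=10
Perfect-match Tm = 2(2) + 4(10) = 4 + 40 = 44°C
Mismatches (positions where the bases are not complementary): 2 (at positions 4, 8)
Effective Tm = 44 − 2×5 = 44 − 10 = 34°C

34°C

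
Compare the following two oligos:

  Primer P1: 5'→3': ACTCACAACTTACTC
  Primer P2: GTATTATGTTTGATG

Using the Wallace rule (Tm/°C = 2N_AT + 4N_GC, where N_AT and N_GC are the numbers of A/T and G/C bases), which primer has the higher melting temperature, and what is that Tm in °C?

Primer P1, 42°C

Primer P1: A+T=9, G+C=6 → Tm = 2(9)+4(6) = 42°C
Primer P2: A+T=11, G+C=4 → Tm = 2(11)+4(4) = 38°C
42°C vs 38°C → primer P1 is higher.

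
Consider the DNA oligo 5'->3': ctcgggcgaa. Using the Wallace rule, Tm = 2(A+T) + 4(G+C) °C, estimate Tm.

Base counts: T=1, C=3, A=2, G=4
A+T = 3, G+C = 7
Tm = 2(3) + 4(7) = 6 + 28 = 34°C

34°C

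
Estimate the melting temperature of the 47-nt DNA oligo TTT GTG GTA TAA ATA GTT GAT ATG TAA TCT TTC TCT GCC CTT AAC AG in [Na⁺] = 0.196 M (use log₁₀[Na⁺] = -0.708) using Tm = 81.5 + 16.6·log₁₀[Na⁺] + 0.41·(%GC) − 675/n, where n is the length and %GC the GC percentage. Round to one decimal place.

68.5°C

Length n = 47. Counting bases: A=12, T=20, G=8, C=7
G+C = 15, so %GC = 15/47 × 100 = 31.915%
Salt term: 16.6 × (-0.708) = -11.753
GC term: 0.41 × 31.915 = 13.085; length term: −675/47 = −14.362
Tm = 81.5 + (-11.753) + 13.085 − 14.362 = 68.47 → 68.5°C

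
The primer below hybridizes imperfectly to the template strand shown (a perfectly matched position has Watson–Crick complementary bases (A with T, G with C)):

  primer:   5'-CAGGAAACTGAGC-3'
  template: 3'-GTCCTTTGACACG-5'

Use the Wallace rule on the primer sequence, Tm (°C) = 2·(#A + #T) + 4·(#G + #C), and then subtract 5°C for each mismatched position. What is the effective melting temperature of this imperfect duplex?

Primer base counts: A=5, T=1, G=4, C=3 → A+T=6, G+C=7
Perfect-match Tm = 2(6) + 4(7) = 12 + 28 = 40°C
Mismatches (positions where the bases are not complementary): 1 (at position 11)
Effective Tm = 40 − 1×5 = 40 − 5 = 35°C

35°C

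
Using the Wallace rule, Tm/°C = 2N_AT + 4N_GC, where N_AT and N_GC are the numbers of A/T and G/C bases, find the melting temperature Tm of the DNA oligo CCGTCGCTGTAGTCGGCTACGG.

74°C

T=5, C=7, G=8, A=2
AT pairs contribute 7, GC pairs contribute 15.
Tm = 2(7) + 4(15) = 14 + 60 = 74°C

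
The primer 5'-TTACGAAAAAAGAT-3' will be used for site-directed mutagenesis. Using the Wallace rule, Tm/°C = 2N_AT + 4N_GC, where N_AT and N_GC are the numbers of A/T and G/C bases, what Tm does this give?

34°C

Counting bases: C=1, T=3, A=8, G=2
So N_AT = 11 and N_GC = 3.
Tm = 2(11) + 4(3) = 22 + 12 = 34°C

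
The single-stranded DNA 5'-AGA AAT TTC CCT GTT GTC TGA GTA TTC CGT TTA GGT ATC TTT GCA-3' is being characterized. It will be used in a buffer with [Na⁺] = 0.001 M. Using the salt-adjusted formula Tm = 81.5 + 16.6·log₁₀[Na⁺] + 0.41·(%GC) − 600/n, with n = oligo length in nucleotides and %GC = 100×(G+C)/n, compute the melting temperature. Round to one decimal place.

Length n = 45. Base counts: T=19, A=9, C=8, G=9
G+C = 17, so %GC = 17/45 × 100 = 37.778%
Salt term: 16.6 × (-3) = -49.8
GC term: 0.41 × 37.778 = 15.489; length term: −600/45 = −13.333
Tm = 81.5 + (-49.8) + 15.489 − 13.333 = 33.856 → 33.9°C

33.9°C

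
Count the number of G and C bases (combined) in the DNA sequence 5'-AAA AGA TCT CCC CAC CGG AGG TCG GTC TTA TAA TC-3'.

17

Scanning the sequence gives G=7, C=10, A=10, T=8.
G+C = 7 + 10 = 17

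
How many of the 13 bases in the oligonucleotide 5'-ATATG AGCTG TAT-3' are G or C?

4

C=1, A=4, G=3, T=5
G+C = 3 + 1 = 4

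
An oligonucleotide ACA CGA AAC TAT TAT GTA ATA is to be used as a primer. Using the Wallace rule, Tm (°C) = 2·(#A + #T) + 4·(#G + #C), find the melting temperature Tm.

52°C

Base counts: T=6, C=3, G=2, A=10
AT pairs contribute 16, GC pairs contribute 5.
Tm = 2(16) + 4(5) = 32 + 20 = 52°C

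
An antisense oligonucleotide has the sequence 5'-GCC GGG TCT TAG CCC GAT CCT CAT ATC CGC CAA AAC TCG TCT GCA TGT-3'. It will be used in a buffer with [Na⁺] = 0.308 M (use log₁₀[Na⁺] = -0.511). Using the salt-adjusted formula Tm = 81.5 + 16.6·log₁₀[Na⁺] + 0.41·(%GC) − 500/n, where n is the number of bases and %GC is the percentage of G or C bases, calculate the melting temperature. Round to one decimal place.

85.7°C

Length n = 48. G=10, A=9, T=12, C=17
G+C = 27, so %GC = 27/48 × 100 = 56.25%
Salt term: 16.6 × (-0.511) = -8.483
GC term: 0.41 × 56.25 = 23.062; length term: −500/48 = −10.417
Tm = 81.5 + (-8.483) + 23.062 − 10.417 = 85.662 → 85.7°C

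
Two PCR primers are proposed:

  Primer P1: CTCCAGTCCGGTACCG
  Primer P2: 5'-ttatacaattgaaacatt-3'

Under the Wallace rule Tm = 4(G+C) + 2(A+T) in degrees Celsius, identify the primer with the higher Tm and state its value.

Primer P1, 54°C

Primer P1: A+T=5, G+C=11 → Tm = 2(5)+4(11) = 54°C
Primer P2: A+T=15, G+C=3 → Tm = 2(15)+4(3) = 42°C
54°C vs 42°C → primer P1 is higher.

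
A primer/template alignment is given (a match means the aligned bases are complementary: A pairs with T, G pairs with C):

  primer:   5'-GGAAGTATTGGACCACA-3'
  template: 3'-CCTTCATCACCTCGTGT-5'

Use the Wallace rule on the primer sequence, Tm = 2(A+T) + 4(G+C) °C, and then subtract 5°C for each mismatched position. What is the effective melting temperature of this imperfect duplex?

40°C

Primer base counts: A=6, T=3, G=5, C=3 → A+T=9, G+C=8
Perfect-match Tm = 2(9) + 4(8) = 18 + 32 = 50°C
Mismatches (positions where the bases are not complementary): 2 (at positions 8, 13)
Effective Tm = 50 − 2×5 = 50 − 10 = 40°C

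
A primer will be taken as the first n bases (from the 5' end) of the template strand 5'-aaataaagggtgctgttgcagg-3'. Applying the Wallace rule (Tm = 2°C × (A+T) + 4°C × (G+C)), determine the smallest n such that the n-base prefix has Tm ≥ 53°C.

First 18 bases: AAATAAAGGGTGCTGTTG → Tm = 50°C (< 53°C)
First 19 bases: AAATAAAGGGTGCTGTTGC → Tm = 54°C (≥ 53°C)
Each additional base adds 2°C (A/T) or 4°C (G/C), so Tm is non-decreasing in n; n = 19 is the first length to reach 53°C.

n = 19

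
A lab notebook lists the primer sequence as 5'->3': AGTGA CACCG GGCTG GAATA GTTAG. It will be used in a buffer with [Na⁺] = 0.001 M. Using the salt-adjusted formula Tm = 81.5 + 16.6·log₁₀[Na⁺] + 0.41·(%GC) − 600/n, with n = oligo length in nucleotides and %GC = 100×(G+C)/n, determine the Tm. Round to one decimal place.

Length n = 25. Counting bases: A=7, T=5, C=4, G=9
G+C = 13, so %GC = 13/25 × 100 = 52%
Salt term: 16.6 × (-3) = -49.8
GC term: 0.41 × 52 = 21.32; length term: −600/25 = −24
Tm = 81.5 + (-49.8) + 21.32 − 24 = 29.02 → 29.0°C

29.0°C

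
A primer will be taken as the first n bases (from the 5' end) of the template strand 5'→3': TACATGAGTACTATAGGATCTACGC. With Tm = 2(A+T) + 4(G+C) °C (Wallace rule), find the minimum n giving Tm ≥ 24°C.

First 8 bases: TACATGAG → Tm = 22°C (< 24°C)
First 9 bases: TACATGAGT → Tm = 24°C (≥ 24°C)
Since every base adds ≥2°C, Tm only increases with n, so the threshold is first crossed at n = 9.

n = 9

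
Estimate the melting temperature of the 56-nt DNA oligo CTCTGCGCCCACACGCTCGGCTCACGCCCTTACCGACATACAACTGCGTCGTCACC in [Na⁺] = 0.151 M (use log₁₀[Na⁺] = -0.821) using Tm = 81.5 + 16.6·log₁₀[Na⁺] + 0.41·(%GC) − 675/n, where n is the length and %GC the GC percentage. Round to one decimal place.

82.2°C

Length n = 56. Base counts: A=10, G=10, C=26, T=10
G+C = 36, so %GC = 36/56 × 100 = 64.286%
Salt term: 16.6 × (-0.821) = -13.629
GC term: 0.41 × 64.286 = 26.357; length term: −675/56 = −12.054
Tm = 81.5 + (-13.629) + 26.357 − 12.054 = 82.174 → 82.2°C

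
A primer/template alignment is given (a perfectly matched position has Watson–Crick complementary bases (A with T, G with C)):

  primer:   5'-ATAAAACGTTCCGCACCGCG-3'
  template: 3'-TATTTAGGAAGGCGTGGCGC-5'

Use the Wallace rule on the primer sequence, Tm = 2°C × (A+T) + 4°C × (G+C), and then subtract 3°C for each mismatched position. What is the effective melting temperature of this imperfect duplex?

56°C

Primer base counts: A=6, T=3, G=4, C=7 → A+T=9, G+C=11
Perfect-match Tm = 2(9) + 4(11) = 18 + 44 = 62°C
Mismatches (positions where the bases are not complementary): 2 (at positions 6, 8)
Effective Tm = 62 − 2×3 = 62 − 6 = 56°C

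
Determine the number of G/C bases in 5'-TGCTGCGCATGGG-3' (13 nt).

Counting bases: C=3, G=6, A=1, T=3
G+C = 6 + 3 = 9

9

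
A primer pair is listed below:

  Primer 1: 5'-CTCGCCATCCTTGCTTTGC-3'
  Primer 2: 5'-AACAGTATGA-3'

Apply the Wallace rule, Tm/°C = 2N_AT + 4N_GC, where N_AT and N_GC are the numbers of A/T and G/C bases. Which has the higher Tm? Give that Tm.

Primer 1, 60°C

Primer 1: A+T=8, G+C=11 → Tm = 2(8)+4(11) = 60°C
Primer 2: A+T=7, G+C=3 → Tm = 2(7)+4(3) = 26°C
60°C vs 26°C → primer 1 is higher.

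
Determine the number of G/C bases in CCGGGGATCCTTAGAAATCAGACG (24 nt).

13

Base counts: G=7, T=4, A=7, C=6
Total G or C: 7 + 6 = 13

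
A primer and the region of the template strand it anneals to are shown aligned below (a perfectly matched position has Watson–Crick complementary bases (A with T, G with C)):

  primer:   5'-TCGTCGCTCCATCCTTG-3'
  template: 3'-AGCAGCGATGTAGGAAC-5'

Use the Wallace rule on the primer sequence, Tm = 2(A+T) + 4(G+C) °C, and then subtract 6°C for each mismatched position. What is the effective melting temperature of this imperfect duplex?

48°C

Primer base counts: A=1, T=6, G=3, C=7 → A+T=7, G+C=10
Perfect-match Tm = 2(7) + 4(10) = 14 + 40 = 54°C
Mismatches (positions where the bases are not complementary): 1 (at position 9)
Effective Tm = 54 − 1×6 = 54 − 6 = 48°C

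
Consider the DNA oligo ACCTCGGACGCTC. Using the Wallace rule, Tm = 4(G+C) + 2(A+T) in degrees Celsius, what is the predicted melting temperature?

Scanning the sequence gives A=2, C=6, G=3, T=2.
AT pairs contribute 4, GC pairs contribute 9.
Tm = 4·9 + 2·4 = 36 + 8 = 44°C

44°C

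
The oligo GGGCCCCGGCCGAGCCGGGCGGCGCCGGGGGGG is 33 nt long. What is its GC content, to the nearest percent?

Base counts: T=0, A=1, C=12, G=20
G+C = 20 + 12 = 32 out of 33 bases
%GC = 32/33 × 100 = 96.97% ≈ 97%

97%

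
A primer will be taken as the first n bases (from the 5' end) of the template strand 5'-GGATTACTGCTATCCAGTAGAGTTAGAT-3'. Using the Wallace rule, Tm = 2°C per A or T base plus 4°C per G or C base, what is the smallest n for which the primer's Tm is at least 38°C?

First 13 bases: GGATTACTGCTAT → Tm = 36°C (< 38°C)
First 14 bases: GGATTACTGCTATC → Tm = 40°C (≥ 38°C)
Each additional base adds 2°C (A/T) or 4°C (G/C), so Tm is non-decreasing in n; n = 14 is the first length to reach 38°C.

n = 14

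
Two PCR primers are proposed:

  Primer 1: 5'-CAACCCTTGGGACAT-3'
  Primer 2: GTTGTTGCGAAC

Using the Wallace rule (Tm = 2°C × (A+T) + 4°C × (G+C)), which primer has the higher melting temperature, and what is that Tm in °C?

Primer 1: A+T=7, G+C=8 → Tm = 2(7)+4(8) = 46°C
Primer 2: A+T=6, G+C=6 → Tm = 2(6)+4(6) = 36°C
46°C vs 36°C → primer 1 is higher.

Primer 1, 46°C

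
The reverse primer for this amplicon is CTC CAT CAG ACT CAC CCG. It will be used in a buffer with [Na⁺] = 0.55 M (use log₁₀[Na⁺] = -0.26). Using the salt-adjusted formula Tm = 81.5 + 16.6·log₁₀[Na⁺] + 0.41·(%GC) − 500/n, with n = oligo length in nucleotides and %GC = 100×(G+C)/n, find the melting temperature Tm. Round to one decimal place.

74.5°C

Length n = 18. Scanning the sequence gives C=9, G=2, A=4, T=3.
G+C = 11, so %GC = 11/18 × 100 = 61.111%
Salt term: 16.6 × (-0.26) = -4.316
GC term: 0.41 × 61.111 = 25.056; length term: −500/18 = −27.778
Tm = 81.5 + (-4.316) + 25.056 − 27.778 = 74.462 → 74.5°C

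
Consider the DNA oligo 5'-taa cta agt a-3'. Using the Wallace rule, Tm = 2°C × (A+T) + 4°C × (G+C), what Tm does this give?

24°C

C=1, A=5, T=3, G=1
So N_AT = 8 and N_GC = 2.
Tm = 4·2 + 2·8 = 8 + 16 = 24°C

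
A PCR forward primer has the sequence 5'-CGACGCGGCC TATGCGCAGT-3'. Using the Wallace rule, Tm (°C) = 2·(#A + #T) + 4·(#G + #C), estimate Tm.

Scanning the sequence gives C=7, G=7, A=3, T=3.
So N_AT = 6 and N_GC = 14.
Tm = 2(6) + 4(14) = 12 + 56 = 68°C

68°C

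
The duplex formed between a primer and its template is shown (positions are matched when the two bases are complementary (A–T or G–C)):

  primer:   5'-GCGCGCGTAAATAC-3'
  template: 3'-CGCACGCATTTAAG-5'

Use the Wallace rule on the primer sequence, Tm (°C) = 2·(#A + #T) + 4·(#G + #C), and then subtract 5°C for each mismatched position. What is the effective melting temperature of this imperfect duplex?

34°C

Primer base counts: A=4, T=2, G=4, C=4 → A+T=6, G+C=8
Perfect-match Tm = 2(6) + 4(8) = 12 + 32 = 44°C
Mismatches (positions where the bases are not complementary): 2 (at positions 4, 13)
Effective Tm = 44 − 2×5 = 44 − 10 = 34°C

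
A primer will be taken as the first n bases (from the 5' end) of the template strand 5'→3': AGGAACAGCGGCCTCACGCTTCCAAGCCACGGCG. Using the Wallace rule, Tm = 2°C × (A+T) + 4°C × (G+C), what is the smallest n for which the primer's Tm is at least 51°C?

First 15 bases: AGGAACAGCGGCCTC → Tm = 50°C (< 51°C)
First 16 bases: AGGAACAGCGGCCTCA → Tm = 52°C (≥ 51°C)
Each additional base adds 2°C (A/T) or 4°C (G/C), so Tm is non-decreasing in n; n = 16 is the first length to reach 51°C.

n = 16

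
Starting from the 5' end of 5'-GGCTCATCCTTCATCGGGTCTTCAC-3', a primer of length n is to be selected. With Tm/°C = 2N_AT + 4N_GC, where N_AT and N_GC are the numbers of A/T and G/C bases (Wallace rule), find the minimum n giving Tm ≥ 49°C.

n = 16

First 15 bases: GGCTCATCCTTCATC → Tm = 46°C (< 49°C)
First 16 bases: GGCTCATCCTTCATCG → Tm = 50°C (≥ 49°C)
Each additional base adds 2°C (A/T) or 4°C (G/C), so Tm is non-decreasing in n; n = 16 is the first length to reach 49°C.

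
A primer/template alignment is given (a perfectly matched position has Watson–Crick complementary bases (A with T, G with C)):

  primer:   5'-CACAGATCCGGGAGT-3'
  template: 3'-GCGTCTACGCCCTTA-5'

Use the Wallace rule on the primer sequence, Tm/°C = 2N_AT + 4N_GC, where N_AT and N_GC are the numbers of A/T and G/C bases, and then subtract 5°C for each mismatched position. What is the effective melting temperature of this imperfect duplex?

Primer base counts: A=4, T=2, G=5, C=4 → A+T=6, G+C=9
Perfect-match Tm = 2(6) + 4(9) = 12 + 36 = 48°C
Mismatches (positions where the bases are not complementary): 3 (at positions 2, 8, 14)
Effective Tm = 48 − 3×5 = 48 − 15 = 33°C

33°C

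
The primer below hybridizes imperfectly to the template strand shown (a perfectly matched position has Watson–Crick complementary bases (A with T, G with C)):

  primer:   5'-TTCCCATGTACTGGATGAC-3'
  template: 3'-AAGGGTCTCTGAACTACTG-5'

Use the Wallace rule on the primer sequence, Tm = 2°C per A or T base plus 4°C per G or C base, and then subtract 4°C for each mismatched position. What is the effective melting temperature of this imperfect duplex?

Primer base counts: A=4, T=6, G=4, C=5 → A+T=10, G+C=9
Perfect-match Tm = 2(10) + 4(9) = 20 + 36 = 56°C
Mismatches (positions where the bases are not complementary): 4 (at positions 7, 8, 9, 13)
Effective Tm = 56 − 4×4 = 56 − 16 = 40°C

40°C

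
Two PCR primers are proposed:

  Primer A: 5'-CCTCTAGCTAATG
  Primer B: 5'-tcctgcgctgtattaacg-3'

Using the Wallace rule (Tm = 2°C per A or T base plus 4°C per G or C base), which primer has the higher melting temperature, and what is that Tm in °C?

Primer B, 54°C

Primer A: A+T=7, G+C=6 → Tm = 2(7)+4(6) = 38°C
Primer B: A+T=9, G+C=9 → Tm = 2(9)+4(9) = 54°C
38°C vs 54°C → primer B is higher.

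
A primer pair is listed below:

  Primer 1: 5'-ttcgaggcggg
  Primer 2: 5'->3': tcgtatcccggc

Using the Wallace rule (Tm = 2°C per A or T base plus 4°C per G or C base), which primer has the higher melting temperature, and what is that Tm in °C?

Primer 1: A+T=3, G+C=8 → Tm = 2(3)+4(8) = 38°C
Primer 2: A+T=4, G+C=8 → Tm = 2(4)+4(8) = 40°C
38°C vs 40°C → primer 2 is higher.

Primer 2, 40°C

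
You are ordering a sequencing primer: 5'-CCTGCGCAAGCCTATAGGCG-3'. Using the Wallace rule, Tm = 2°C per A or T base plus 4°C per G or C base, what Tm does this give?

Scanning the sequence gives T=3, G=6, C=7, A=4.
So N_AT = 7 and N_GC = 13.
Tm = 2×7 + 4×13 = 66°C

66°C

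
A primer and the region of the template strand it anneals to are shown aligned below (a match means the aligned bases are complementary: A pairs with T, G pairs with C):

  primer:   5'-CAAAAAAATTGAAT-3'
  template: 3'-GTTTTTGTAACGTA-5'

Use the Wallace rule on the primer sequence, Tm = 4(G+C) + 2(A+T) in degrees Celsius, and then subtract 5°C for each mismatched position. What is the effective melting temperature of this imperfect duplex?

Primer base counts: A=9, T=3, G=1, C=1 → A+T=12, G+C=2
Perfect-match Tm = 2(12) + 4(2) = 24 + 8 = 32°C
Mismatches (positions where the bases are not complementary): 2 (at positions 7, 12)
Effective Tm = 32 − 2×5 = 32 − 10 = 22°C

22°C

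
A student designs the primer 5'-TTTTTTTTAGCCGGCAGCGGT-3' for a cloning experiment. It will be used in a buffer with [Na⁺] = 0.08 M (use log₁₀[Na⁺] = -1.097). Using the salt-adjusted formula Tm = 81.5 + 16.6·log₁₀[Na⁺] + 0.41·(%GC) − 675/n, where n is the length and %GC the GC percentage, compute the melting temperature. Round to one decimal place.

Length n = 21. Base counts: C=4, G=6, A=2, T=9
G+C = 10, so %GC = 10/21 × 100 = 47.619%
Salt term: 16.6 × (-1.097) = -18.21
GC term: 0.41 × 47.619 = 19.524; length term: −675/21 = −32.143
Tm = 81.5 + (-18.21) + 19.524 − 32.143 = 50.671 → 50.7°C

50.7°C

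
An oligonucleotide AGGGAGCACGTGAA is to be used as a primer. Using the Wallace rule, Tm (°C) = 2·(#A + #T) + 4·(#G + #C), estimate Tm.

44°C

T=1, C=2, G=6, A=5
So N_AT = 6 and N_GC = 8.
Tm = 4·8 + 2·6 = 32 + 12 = 44°C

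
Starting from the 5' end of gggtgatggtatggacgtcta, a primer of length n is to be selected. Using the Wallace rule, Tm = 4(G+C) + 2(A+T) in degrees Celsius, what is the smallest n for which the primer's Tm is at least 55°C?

First 17 bases: GGGTGATGGTATGGACG → Tm = 54°C (< 55°C)
First 18 bases: GGGTGATGGTATGGACGT → Tm = 56°C (≥ 55°C)
Since every base adds ≥2°C, Tm only increases with n, so the threshold is first crossed at n = 18.

n = 18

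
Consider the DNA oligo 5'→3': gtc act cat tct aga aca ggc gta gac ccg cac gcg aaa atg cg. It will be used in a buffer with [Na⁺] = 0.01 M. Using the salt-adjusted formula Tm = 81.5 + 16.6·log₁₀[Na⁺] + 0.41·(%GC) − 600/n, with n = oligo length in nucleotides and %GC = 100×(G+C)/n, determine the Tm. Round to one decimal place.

Length n = 44. Counting bases: C=13, T=7, A=13, G=11
G+C = 24, so %GC = 24/44 × 100 = 54.545%
Salt term: 16.6 × (-2) = -33.2
GC term: 0.41 × 54.545 = 22.363; length term: −600/44 = −13.636
Tm = 81.5 + (-33.2) + 22.363 − 13.636 = 57.027 → 57.0°C

57.0°C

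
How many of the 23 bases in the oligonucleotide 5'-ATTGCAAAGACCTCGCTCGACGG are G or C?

Scanning the sequence gives A=6, G=6, T=4, C=7.
G+C = 6 + 7 = 13

13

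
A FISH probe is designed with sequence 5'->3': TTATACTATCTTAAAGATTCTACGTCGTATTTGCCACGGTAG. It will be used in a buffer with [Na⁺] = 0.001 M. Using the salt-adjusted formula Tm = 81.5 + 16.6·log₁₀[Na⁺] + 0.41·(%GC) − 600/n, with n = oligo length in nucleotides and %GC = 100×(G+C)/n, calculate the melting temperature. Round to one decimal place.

32.1°C

Length n = 42. Counting bases: G=7, C=8, T=16, A=11
G+C = 15, so %GC = 15/42 × 100 = 35.714%
Salt term: 16.6 × (-3) = -49.8
GC term: 0.41 × 35.714 = 14.643; length term: −600/42 = −14.286
Tm = 81.5 + (-49.8) + 14.643 − 14.286 = 32.057 → 32.1°C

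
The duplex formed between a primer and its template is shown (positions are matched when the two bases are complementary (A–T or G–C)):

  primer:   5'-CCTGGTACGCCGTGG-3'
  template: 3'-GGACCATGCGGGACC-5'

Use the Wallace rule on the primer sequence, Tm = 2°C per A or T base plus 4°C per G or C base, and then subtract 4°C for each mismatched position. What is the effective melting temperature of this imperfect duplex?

Primer base counts: A=1, T=3, G=6, C=5 → A+T=4, G+C=11
Perfect-match Tm = 2(4) + 4(11) = 8 + 44 = 52°C
Mismatches (positions where the bases are not complementary): 1 (at position 12)
Effective Tm = 52 − 1×4 = 52 − 4 = 48°C

48°C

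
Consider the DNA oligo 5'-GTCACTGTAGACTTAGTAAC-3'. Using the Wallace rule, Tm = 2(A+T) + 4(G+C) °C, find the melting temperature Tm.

Scanning the sequence gives G=4, T=6, A=6, C=4.
So N_AT = 12 and N_GC = 8.
Tm = 2×12 + 4×8 = 56°C

56°C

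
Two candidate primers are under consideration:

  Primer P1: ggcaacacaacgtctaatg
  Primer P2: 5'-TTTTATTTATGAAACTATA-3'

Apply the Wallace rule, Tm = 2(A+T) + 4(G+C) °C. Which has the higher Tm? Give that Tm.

Primer P1: A+T=10, G+C=9 → Tm = 2(10)+4(9) = 56°C
Primer P2: A+T=17, G+C=2 → Tm = 2(17)+4(2) = 42°C
56°C vs 42°C → primer P1 is higher.

Primer P1, 56°C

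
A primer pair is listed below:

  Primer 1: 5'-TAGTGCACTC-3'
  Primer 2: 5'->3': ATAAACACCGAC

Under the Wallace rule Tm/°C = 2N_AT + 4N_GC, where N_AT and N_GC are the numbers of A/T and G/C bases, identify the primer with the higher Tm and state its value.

Primer 2, 34°C

Primer 1: A+T=5, G+C=5 → Tm = 2(5)+4(5) = 30°C
Primer 2: A+T=7, G+C=5 → Tm = 2(7)+4(5) = 34°C
30°C vs 34°C → primer 2 is higher.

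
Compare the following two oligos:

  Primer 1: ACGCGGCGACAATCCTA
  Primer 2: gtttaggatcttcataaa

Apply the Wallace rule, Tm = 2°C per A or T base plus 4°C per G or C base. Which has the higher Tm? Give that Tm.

Primer 1, 54°C

Primer 1: A+T=7, G+C=10 → Tm = 2(7)+4(10) = 54°C
Primer 2: A+T=13, G+C=5 → Tm = 2(13)+4(5) = 46°C
54°C vs 46°C → primer 1 is higher.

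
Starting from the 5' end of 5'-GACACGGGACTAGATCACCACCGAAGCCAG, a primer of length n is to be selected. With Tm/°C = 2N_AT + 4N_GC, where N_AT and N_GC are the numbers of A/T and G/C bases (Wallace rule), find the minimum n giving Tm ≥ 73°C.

n = 23

First 22 bases: GACACGGGACTAGATCACCACC → Tm = 70°C (< 73°C)
First 23 bases: GACACGGGACTAGATCACCACCG → Tm = 74°C (≥ 73°C)
Each additional base adds 2°C (A/T) or 4°C (G/C), so Tm is non-decreasing in n; n = 23 is the first length to reach 73°C.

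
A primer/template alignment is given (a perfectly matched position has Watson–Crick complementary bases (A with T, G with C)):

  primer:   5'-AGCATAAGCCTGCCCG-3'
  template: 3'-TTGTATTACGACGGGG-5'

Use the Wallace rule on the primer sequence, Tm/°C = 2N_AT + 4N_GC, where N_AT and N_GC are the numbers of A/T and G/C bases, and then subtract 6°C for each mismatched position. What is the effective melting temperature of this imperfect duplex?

Primer base counts: A=4, T=2, G=4, C=6 → A+T=6, G+C=10
Perfect-match Tm = 2(6) + 4(10) = 12 + 40 = 52°C
Mismatches (positions where the bases are not complementary): 4 (at positions 2, 8, 9, 16)
Effective Tm = 52 − 4×6 = 52 − 24 = 28°C

28°C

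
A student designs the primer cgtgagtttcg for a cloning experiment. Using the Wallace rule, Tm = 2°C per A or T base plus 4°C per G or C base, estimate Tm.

34°C

Counting bases: C=2, T=4, G=4, A=1
A+T = 5, G+C = 6
Tm = 2×5 + 4×6 = 34°C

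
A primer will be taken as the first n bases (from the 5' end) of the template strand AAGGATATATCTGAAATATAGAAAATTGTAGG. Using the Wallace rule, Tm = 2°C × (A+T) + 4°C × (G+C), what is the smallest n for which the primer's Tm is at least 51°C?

First 20 bases: AAGGATATATCTGAAATATA → Tm = 48°C (< 51°C)
First 21 bases: AAGGATATATCTGAAATATAG → Tm = 52°C (≥ 51°C)
Since every base adds ≥2°C, Tm only increases with n, so the threshold is first crossed at n = 21.

n = 21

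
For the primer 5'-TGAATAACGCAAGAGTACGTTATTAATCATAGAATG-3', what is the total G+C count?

Counting bases: C=4, G=7, A=15, T=10
Total G or C: 7 + 4 = 11

11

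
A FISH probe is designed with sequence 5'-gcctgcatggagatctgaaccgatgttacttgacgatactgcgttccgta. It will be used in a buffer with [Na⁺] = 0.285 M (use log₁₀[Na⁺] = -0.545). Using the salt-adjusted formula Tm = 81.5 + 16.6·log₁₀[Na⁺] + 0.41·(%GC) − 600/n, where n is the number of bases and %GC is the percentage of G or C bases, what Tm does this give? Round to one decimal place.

81.0°C

Length n = 50. Base counts: G=13, A=11, T=14, C=12
G+C = 25, so %GC = 25/50 × 100 = 50%
Salt term: 16.6 × (-0.545) = -9.047
GC term: 0.41 × 50 = 20.5; length term: −600/50 = −12
Tm = 81.5 + (-9.047) + 20.5 − 12 = 80.953 → 81.0°C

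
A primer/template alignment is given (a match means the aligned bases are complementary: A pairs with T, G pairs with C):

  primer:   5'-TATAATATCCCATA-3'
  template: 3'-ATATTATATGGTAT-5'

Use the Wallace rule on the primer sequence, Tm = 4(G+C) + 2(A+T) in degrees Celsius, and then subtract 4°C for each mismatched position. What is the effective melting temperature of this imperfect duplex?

Primer base counts: A=6, T=5, G=0, C=3 → A+T=11, G+C=3
Perfect-match Tm = 2(11) + 4(3) = 22 + 12 = 34°C
Mismatches (positions where the bases are not complementary): 1 (at position 9)
Effective Tm = 34 − 1×4 = 34 − 4 = 30°C

30°C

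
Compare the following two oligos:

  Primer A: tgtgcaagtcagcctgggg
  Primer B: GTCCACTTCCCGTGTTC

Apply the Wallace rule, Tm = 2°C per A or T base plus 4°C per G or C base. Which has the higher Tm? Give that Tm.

Primer A, 62°C

Primer A: A+T=7, G+C=12 → Tm = 2(7)+4(12) = 62°C
Primer B: A+T=7, G+C=10 → Tm = 2(7)+4(10) = 54°C
62°C vs 54°C → primer A is higher.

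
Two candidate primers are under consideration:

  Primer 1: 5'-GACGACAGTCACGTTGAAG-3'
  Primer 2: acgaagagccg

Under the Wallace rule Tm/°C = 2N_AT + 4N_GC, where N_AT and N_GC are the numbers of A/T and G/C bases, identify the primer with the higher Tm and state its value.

Primer 1, 58°C

Primer 1: A+T=9, G+C=10 → Tm = 2(9)+4(10) = 58°C
Primer 2: A+T=4, G+C=7 → Tm = 2(4)+4(7) = 36°C
58°C vs 36°C → primer 1 is higher.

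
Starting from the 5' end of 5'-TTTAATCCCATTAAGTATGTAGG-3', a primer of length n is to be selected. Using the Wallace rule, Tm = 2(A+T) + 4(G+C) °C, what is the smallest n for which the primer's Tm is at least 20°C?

n = 8

First 7 bases: TTTAATC → Tm = 16°C (< 20°C)
First 8 bases: TTTAATCC → Tm = 20°C (≥ 20°C)
Since every base adds ≥2°C, Tm only increases with n, so the threshold is first crossed at n = 8.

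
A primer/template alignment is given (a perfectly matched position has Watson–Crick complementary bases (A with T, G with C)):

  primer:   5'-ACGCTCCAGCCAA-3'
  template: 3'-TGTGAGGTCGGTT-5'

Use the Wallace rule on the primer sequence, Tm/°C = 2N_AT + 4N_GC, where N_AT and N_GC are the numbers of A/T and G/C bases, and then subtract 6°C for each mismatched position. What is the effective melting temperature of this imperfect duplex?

Primer base counts: A=4, T=1, G=2, C=6 → A+T=5, G+C=8
Perfect-match Tm = 2(5) + 4(8) = 10 + 32 = 42°C
Mismatches (positions where the bases are not complementary): 1 (at position 3)
Effective Tm = 42 − 1×6 = 42 − 6 = 36°C

36°C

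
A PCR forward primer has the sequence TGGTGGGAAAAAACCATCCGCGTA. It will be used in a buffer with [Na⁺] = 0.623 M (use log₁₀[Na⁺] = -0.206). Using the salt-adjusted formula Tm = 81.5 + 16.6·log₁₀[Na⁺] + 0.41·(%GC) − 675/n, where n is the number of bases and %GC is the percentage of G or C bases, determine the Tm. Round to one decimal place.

Length n = 24. A=8, G=7, T=4, C=5
G+C = 12, so %GC = 12/24 × 100 = 50%
Salt term: 16.6 × (-0.206) = -3.42
GC term: 0.41 × 50 = 20.5; length term: −675/24 = −28.125
Tm = 81.5 + (-3.42) + 20.5 − 28.125 = 70.455 → 70.5°C

70.5°C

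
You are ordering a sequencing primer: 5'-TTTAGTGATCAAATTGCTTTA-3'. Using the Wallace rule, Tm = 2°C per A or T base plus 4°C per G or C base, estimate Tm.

52°C

Scanning the sequence gives C=2, A=6, G=3, T=10.
So N_AT = 16 and N_GC = 5.
Tm = 2×16 + 4×5 = 52°C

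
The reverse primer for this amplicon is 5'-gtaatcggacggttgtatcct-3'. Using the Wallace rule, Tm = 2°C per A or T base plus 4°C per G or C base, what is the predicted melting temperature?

A=4, T=7, G=6, C=4
So N_AT = 11 and N_GC = 10.
Tm = 2(11) + 4(10) = 22 + 40 = 62°C

62°C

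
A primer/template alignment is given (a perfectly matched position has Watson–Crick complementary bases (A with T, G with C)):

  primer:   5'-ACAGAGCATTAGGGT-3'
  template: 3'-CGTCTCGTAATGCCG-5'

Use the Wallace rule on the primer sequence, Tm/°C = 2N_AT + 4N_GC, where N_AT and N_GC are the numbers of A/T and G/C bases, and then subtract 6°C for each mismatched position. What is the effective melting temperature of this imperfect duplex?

Primer base counts: A=5, T=3, G=5, C=2 → A+T=8, G+C=7
Perfect-match Tm = 2(8) + 4(7) = 16 + 28 = 44°C
Mismatches (positions where the bases are not complementary): 3 (at positions 1, 12, 15)
Effective Tm = 44 − 3×6 = 44 − 18 = 26°C

26°C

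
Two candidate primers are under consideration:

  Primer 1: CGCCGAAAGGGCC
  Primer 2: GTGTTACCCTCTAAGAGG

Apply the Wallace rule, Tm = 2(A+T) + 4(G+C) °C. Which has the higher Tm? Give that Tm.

Primer 2, 54°C

Primer 1: A+T=3, G+C=10 → Tm = 2(3)+4(10) = 46°C
Primer 2: A+T=9, G+C=9 → Tm = 2(9)+4(9) = 54°C
46°C vs 54°C → primer 2 is higher.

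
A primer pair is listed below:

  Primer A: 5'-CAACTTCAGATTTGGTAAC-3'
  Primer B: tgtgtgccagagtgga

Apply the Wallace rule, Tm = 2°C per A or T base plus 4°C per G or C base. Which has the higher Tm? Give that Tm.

Primer A, 52°C

Primer A: A+T=12, G+C=7 → Tm = 2(12)+4(7) = 52°C
Primer B: A+T=7, G+C=9 → Tm = 2(7)+4(9) = 50°C
52°C vs 50°C → primer A is higher.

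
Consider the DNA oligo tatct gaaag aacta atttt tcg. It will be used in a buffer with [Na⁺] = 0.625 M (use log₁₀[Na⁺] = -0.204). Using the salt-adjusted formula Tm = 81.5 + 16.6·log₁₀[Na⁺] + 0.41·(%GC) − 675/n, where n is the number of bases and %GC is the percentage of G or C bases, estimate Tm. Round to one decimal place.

59.5°C

Length n = 23. Base counts: G=3, T=9, C=3, A=8
G+C = 6, so %GC = 6/23 × 100 = 26.087%
Salt term: 16.6 × (-0.204) = -3.386
GC term: 0.41 × 26.087 = 10.696; length term: −675/23 = −29.348
Tm = 81.5 + (-3.386) + 10.696 − 29.348 = 59.462 → 59.5°C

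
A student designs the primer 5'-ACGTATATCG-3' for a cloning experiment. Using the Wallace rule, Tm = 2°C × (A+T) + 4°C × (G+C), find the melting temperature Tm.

A=3, T=3, C=2, G=2
So N_AT = 6 and N_GC = 4.
Tm = 2(6) + 4(4) = 12 + 16 = 28°C

28°C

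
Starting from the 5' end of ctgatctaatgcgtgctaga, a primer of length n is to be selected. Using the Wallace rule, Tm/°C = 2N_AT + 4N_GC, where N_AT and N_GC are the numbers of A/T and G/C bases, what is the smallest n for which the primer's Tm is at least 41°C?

First 14 bases: CTGATCTAATGCGT → Tm = 40°C (< 41°C)
First 15 bases: CTGATCTAATGCGTG → Tm = 44°C (≥ 41°C)
Since every base adds ≥2°C, Tm only increases with n, so the threshold is first crossed at n = 15.

n = 15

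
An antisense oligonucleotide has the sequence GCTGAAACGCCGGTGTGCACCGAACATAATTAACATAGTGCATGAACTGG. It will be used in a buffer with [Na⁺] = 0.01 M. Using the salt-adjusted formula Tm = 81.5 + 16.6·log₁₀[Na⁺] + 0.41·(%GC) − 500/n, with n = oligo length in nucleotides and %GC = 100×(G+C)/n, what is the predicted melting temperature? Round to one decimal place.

Length n = 50. Base counts: T=10, G=13, C=11, A=16
G+C = 24, so %GC = 24/50 × 100 = 48%
Salt term: 16.6 × (-2) = -33.2
GC term: 0.41 × 48 = 19.68; length term: −500/50 = −10
Tm = 81.5 + (-33.2) + 19.68 − 10 = 57.98 → 58.0°C

58.0°C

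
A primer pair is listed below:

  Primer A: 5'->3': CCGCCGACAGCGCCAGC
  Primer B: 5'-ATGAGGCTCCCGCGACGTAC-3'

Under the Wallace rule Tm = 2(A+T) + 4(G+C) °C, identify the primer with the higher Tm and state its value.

Primer B, 66°C

Primer A: A+T=3, G+C=14 → Tm = 2(3)+4(14) = 62°C
Primer B: A+T=7, G+C=13 → Tm = 2(7)+4(13) = 66°C
62°C vs 66°C → primer B is higher.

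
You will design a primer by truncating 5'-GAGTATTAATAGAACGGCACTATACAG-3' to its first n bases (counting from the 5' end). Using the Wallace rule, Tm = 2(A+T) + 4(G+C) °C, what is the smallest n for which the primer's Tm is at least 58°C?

n = 21

First 20 bases: GAGTATTAATAGAACGGCAC → Tm = 56°C (< 58°C)
First 21 bases: GAGTATTAATAGAACGGCACT → Tm = 58°C (≥ 58°C)
Since every base adds ≥2°C, Tm only increases with n, so the threshold is first crossed at n = 21.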